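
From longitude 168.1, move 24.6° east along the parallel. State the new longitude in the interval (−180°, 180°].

-167.3°

Start at +168.1°; shift +24.6° → +192.7°.
+192.7° lies outside (−180°, 180°]; subtract 360° → -167.3°.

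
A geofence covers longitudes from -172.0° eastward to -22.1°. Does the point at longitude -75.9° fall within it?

Band width going east from -172.0° to -22.1°: ((-22.1 − -172.0) mod 360) = 149.9°.
Offset of -75.9° east of the west edge: ((-75.9 − -172.0) mod 360) = 96.1°.
96.1° ≤ 149.9° ⇒ inside.

Yes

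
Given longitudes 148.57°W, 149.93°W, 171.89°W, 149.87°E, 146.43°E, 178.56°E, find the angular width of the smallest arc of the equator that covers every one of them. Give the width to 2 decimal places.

Sort the longitudes: -171.89°, -149.93°, -148.57°, +146.43°, +149.87°, +178.56°.
Eastward gaps between consecutive values (wrapping around): 21.96°, 1.36°, 295.00°, 3.44°, 28.69°, 9.55°.
Largest gap = 295.00° ⇒ minimal covering band is its complement: 360° − 295.00° = 65.00°.
Band runs from +146.43° eastward to -148.57°, crossing the antimeridian.

65.00°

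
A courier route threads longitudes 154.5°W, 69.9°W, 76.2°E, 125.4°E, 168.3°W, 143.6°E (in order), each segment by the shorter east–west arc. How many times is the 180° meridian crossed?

2

Leg 1: -154.5° → -69.9°, shortest Δλ = 84.6° (east) — does not cross 180°.
Leg 2: -69.9° → +76.2°, shortest Δλ = 146.1° (east) — does not cross 180°.
Leg 3: +76.2° → +125.4°, shortest Δλ = 49.2° (east) — does not cross 180°.
Leg 4: +125.4° → -168.3°, shortest Δλ = 66.3° (east) — crosses 180°.
Leg 5: -168.3° → +143.6°, shortest Δλ = -48.1° (west) — crosses 180°.
Total crossings: 2.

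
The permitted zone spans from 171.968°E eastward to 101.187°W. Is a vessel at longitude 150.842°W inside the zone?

Band width going east from +171.968° to -101.187°: ((-101.187 − 171.968) mod 360) = 86.845°.
Offset of -150.842° east of the west edge: ((-150.842 − 171.968) mod 360) = 37.190°.
37.190° ≤ 86.845° ⇒ inside.

Yes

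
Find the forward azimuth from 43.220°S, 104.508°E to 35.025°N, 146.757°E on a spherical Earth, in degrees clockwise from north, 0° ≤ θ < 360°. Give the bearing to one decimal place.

33.5°

Δλ = 146.757 − 104.508 = 42.249°.
θ = atan2( sin Δλ · cos φ₂ , cos φ₁ · sin φ₂ − sin φ₁ · cos φ₂ · cos Δλ )
  = atan2(0.55059, 0.83335) = 33.453° → normalised to [0°, 360°): 33.453°.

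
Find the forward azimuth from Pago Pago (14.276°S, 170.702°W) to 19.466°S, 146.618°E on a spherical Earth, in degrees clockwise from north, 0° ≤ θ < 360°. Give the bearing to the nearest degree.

257°

Δλ = 146.618 − -170.702 = 317.320°; wrapped into (−180°, 180°]: -42.680°.
θ = atan2( sin Δλ · cos φ₂ , cos φ₁ · sin φ₂ − sin φ₁ · cos φ₂ · cos Δλ )
  = atan2(-0.63915, -0.15204) = -103.380° → normalised to [0°, 360°): 256.620°.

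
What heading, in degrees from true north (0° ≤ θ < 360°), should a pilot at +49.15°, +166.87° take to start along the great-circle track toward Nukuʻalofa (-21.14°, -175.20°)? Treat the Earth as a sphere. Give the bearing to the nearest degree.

162°

Δλ = -175.20 − 166.87 = -342.07°; wrapped into (−180°, 180°]: 17.93°.
θ = atan2( sin Δλ · cos φ₂ , cos φ₁ · sin φ₂ − sin φ₁ · cos φ₂ · cos Δλ )
  = atan2(0.28714, -0.90715) = 162.436° → normalised to [0°, 360°): 162.436°.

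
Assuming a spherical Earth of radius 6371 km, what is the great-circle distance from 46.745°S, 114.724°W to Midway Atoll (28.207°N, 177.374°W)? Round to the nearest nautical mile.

Δλ = -177.374 − -114.724 = -62.650°.
Δφ = 28.207 − -46.745 = 74.952°.
a = sin²(Δφ/2) + cos φ₁ · cos φ₂ · sin²(Δλ/2) = 0.533405.
c = 2·atan2(√a, √(1−a)) = 1.63766 rad → d = 6371·c ≈ 10433.50 km ≈ 5633.64 nmi.

5634 nmi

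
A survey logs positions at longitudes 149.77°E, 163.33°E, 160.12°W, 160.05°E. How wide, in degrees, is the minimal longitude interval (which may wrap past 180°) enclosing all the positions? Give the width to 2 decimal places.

50.11°

Sort the longitudes: -160.12°, +149.77°, +160.05°, +163.33°.
Eastward gaps between consecutive values (wrapping around): 309.89°, 10.28°, 3.28°, 36.55°.
Largest gap = 309.89° ⇒ minimal covering band is its complement: 360° − 309.89° = 50.11°.
Band runs from +149.77° eastward to -160.12°, crossing the antimeridian.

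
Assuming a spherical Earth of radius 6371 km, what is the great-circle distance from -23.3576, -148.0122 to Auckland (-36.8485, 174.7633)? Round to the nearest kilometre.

3852 km

Δλ = 174.7633 − -148.0122 = 322.7755°; wrapped into (−180°, 180°]: -37.2245°.
Δφ = -36.8485 − -23.3576 = -13.4909°.
a = sin²(Δφ/2) + cos φ₁ · cos φ₂ · sin²(Δλ/2) = 0.088631.
c = 2·atan2(√a, √(1−a)) = 0.60458 rad → d = 6371·c ≈ 3851.80 km.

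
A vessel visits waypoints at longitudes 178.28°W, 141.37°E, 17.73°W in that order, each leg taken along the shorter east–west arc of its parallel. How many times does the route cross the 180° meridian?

Leg 1: -178.28° → +141.37°, shortest Δλ = -40.35° (west) — crosses 180°.
Leg 2: +141.37° → -17.73°, shortest Δλ = -159.1° (west) — does not cross 180°.
Total crossings: 1.

1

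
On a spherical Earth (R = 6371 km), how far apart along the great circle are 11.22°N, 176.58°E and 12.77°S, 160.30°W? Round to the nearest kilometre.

3691 km

Δλ = -160.30 − 176.58 = -336.88°; wrapped into (−180°, 180°]: 23.12°.
Δφ = -12.77 − 11.22 = -23.99°.
a = sin²(Δφ/2) + cos φ₁ · cos φ₂ · sin²(Δλ/2) = 0.081608.
c = 2·atan2(√a, √(1−a)) = 0.57941 rad → d = 6371·c ≈ 3691.44 km.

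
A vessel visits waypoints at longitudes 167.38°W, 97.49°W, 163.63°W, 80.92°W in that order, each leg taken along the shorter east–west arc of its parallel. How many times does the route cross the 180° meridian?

Leg 1: -167.38° → -97.49°, shortest Δλ = 69.89° (east) — does not cross 180°.
Leg 2: -97.49° → -163.63°, shortest Δλ = -66.14° (west) — does not cross 180°.
Leg 3: -163.63° → -80.92°, shortest Δλ = 82.71° (east) — does not cross 180°.
Total crossings: 0.

0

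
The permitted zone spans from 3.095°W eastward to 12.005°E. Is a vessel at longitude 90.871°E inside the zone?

No

Band width going east from -3.095° to +12.005°: ((12.005 − -3.095) mod 360) = 15.100°.
Offset of +90.871° east of the west edge: ((90.871 − -3.095) mod 360) = 93.966°.
93.966° > 15.100° ⇒ outside.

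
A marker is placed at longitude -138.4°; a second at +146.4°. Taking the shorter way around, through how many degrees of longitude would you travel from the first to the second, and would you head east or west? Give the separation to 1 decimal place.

75.2° west

Raw difference: 146.4 − -138.4 = 284.8°.
Normalise into (−180°, 180°]: 284.8° − 360° = -75.2°.
Negative ⇒ the second point lies to the west; separation 75.2°.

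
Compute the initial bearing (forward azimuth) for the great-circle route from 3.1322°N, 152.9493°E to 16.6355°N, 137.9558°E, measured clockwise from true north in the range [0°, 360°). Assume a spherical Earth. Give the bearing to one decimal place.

313.5°

Δλ = 137.9558 − 152.9493 = -14.9935°.
θ = atan2( sin Δλ · cos φ₂ , cos φ₁ · sin φ₂ − sin φ₁ · cos φ₂ · cos Δλ )
  = atan2(-0.24788, 0.23528) = -46.494° → normalised to [0°, 360°): 313.506°.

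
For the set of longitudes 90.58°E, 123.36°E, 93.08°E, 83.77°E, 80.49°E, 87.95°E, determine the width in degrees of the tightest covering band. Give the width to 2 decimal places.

42.87°

Sort the longitudes: +80.49°, +83.77°, +87.95°, +90.58°, +93.08°, +123.36°.
Eastward gaps between consecutive values (wrapping around): 3.28°, 4.18°, 2.63°, 2.50°, 30.28°, 317.13°.
Largest gap = 317.13° ⇒ minimal covering band is its complement: 360° − 317.13° = 42.87°.
Band runs from +80.49° eastward to +123.36°.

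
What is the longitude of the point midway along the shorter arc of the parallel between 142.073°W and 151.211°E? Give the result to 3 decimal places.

175.431°W

Signed shortest Δλ from -142.073° to +151.211° is -66.716°.
Midpoint longitude = -142.073° + (-66.716°)/2 = -142.073° − 33.358° = -175.431°.
(The naïve average (-142.073 + +151.211)/2 = 4.569° is on the wrong side of the globe.)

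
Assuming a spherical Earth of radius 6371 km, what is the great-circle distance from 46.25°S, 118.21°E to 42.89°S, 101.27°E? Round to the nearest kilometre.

1390 km

Δλ = 101.27 − 118.21 = -16.94°.
Δφ = -42.89 − -46.25 = 3.36°.
a = sin²(Δφ/2) + cos φ₁ · cos φ₂ · sin²(Δλ/2) = 0.011851.
c = 2·atan2(√a, √(1−a)) = 0.21816 rad → d = 6371·c ≈ 1389.88 km.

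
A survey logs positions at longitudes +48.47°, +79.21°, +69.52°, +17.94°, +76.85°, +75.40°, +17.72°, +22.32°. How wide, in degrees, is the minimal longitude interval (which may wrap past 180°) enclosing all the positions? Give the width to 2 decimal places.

61.49°

Sort the longitudes: +17.72°, +17.94°, +22.32°, +48.47°, +69.52°, +75.40°, +76.85°, +79.21°.
Eastward gaps between consecutive values (wrapping around): 0.22°, 4.38°, 26.15°, 21.05°, 5.88°, 1.45°, 2.36°, 298.51°.
Largest gap = 298.51° ⇒ minimal covering band is its complement: 360° − 298.51° = 61.49°.
Band runs from +17.72° eastward to +79.21°.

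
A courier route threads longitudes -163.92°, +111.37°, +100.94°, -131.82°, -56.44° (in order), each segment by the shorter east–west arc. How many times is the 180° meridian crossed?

2

Leg 1: -163.92° → +111.37°, shortest Δλ = -84.71° (west) — crosses 180°.
Leg 2: +111.37° → +100.94°, shortest Δλ = -10.43° (west) — does not cross 180°.
Leg 3: +100.94° → -131.82°, shortest Δλ = 127.24° (east) — crosses 180°.
Leg 4: -131.82° → -56.44°, shortest Δλ = 75.38° (east) — does not cross 180°.
Total crossings: 2.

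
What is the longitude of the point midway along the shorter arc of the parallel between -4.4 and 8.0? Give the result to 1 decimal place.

+1.8°

Signed shortest Δλ from -4.4° to +8.0° is +12.4°.
Midpoint longitude = -4.4° + (+12.4°)/2 = -4.4° + 6.2° = +1.8°.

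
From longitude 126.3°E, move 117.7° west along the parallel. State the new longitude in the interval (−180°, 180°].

Start at +126.3°; shift −117.7° → +8.6°.
+8.6° already lies in (−180°, 180°].

8.6°E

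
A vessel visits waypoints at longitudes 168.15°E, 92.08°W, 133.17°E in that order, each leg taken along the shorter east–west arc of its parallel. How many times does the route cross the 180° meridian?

2

Leg 1: +168.15° → -92.08°, shortest Δλ = 99.77° (east) — crosses 180°.
Leg 2: -92.08° → +133.17°, shortest Δλ = -134.75° (west) — crosses 180°.
Total crossings: 2.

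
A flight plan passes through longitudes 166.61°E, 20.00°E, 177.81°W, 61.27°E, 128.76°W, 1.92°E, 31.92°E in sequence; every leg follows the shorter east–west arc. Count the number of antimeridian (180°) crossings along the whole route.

3

Leg 1: +166.61° → +20.00°, shortest Δλ = -146.61° (west) — does not cross 180°.
Leg 2: +20.00° → -177.81°, shortest Δλ = 162.19° (east) — crosses 180°.
Leg 3: -177.81° → +61.27°, shortest Δλ = -120.92° (west) — crosses 180°.
Leg 4: +61.27° → -128.76°, shortest Δλ = 169.97° (east) — crosses 180°.
Leg 5: -128.76° → +1.92°, shortest Δλ = 130.68° (east) — does not cross 180°.
Leg 6: +1.92° → +31.92°, shortest Δλ = 30.0° (east) — does not cross 180°.
Total crossings: 3.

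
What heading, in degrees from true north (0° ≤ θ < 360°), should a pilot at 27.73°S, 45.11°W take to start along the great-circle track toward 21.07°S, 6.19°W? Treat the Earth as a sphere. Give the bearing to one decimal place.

Δλ = -6.19 − -45.11 = 38.92°.
θ = atan2( sin Δλ · cos φ₂ , cos φ₁ · sin φ₂ − sin φ₁ · cos φ₂ · cos Δλ )
  = atan2(0.58623, 0.01960) = 88.085° → normalised to [0°, 360°): 88.085°.

88.1°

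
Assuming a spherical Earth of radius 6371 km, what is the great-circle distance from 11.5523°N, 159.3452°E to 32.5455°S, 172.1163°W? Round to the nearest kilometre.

Δλ = -172.1163 − 159.3452 = -331.4615°; wrapped into (−180°, 180°]: 28.5385°.
Δφ = -32.5455 − 11.5523 = -44.0978°.
a = sin²(Δφ/2) + cos φ₁ · cos φ₂ · sin²(Δλ/2) = 0.191098.
c = 2·atan2(√a, √(1−a)) = 0.90485 rad → d = 6371·c ≈ 5764.79 km.

5765 km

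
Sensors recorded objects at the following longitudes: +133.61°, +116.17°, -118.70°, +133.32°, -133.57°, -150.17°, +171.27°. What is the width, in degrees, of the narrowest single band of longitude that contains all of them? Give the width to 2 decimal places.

125.13°

Sort the longitudes: -150.17°, -133.57°, -118.70°, +116.17°, +133.32°, +133.61°, +171.27°.
Eastward gaps between consecutive values (wrapping around): 16.60°, 14.87°, 234.87°, 17.15°, 0.29°, 37.66°, 38.56°.
Largest gap = 234.87° ⇒ minimal covering band is its complement: 360° − 234.87° = 125.13°.
Band runs from +116.17° eastward to -118.70°, crossing the antimeridian.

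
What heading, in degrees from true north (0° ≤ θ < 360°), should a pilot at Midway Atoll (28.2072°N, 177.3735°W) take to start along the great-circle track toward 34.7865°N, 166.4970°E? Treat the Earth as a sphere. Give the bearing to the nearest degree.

300°

Δλ = 166.4970 − -177.3735 = 343.8705°; wrapped into (−180°, 180°]: -16.1295°.
θ = atan2( sin Δλ · cos φ₂ , cos φ₁ · sin φ₂ − sin φ₁ · cos φ₂ · cos Δλ )
  = atan2(-0.22816, 0.12986) = -60.353° → normalised to [0°, 360°): 299.647°.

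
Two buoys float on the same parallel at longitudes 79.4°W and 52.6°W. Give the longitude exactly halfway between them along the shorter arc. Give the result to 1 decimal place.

66.0°W

Signed shortest Δλ from -79.4° to -52.6° is +26.8°.
Midpoint longitude = -79.4° + (+26.8°)/2 = -79.4° + 13.4° = -66.0°.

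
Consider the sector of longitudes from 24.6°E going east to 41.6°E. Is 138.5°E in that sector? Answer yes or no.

Band width going east from +24.6° to +41.6°: ((41.6 − 24.6) mod 360) = 17.0°.
Offset of +138.5° east of the west edge: ((138.5 − 24.6) mod 360) = 113.9°.
113.9° > 17.0° ⇒ outside.

No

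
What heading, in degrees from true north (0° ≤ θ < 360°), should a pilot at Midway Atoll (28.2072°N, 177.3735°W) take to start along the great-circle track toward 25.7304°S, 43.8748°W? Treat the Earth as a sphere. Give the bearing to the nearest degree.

Δλ = -43.8748 − -177.3735 = 133.4987°.
θ = atan2( sin Δλ · cos φ₂ , cos φ₁ · sin φ₂ − sin φ₁ · cos φ₂ · cos Δλ )
  = atan2(0.65347, -0.08949) = 97.798° → normalised to [0°, 360°): 97.798°.

98°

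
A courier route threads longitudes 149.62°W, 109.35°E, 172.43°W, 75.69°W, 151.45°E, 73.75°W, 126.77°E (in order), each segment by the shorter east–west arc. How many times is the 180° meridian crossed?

Leg 1: -149.62° → +109.35°, shortest Δλ = -101.03° (west) — crosses 180°.
Leg 2: +109.35° → -172.43°, shortest Δλ = 78.22° (east) — crosses 180°.
Leg 3: -172.43° → -75.69°, shortest Δλ = 96.74° (east) — does not cross 180°.
Leg 4: -75.69° → +151.45°, shortest Δλ = -132.86° (west) — crosses 180°.
Leg 5: +151.45° → -73.75°, shortest Δλ = 134.8° (east) — crosses 180°.
Leg 6: -73.75° → +126.77°, shortest Δλ = -159.48° (west) — crosses 180°.
Total crossings: 5.

5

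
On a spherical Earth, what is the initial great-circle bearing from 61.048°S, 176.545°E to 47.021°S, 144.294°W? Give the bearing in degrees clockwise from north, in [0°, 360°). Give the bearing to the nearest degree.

76°

Δλ = -144.294 − 176.545 = -320.839°; wrapped into (−180°, 180°]: 39.161°.
θ = atan2( sin Δλ · cos φ₂ , cos φ₁ · sin φ₂ − sin φ₁ · cos φ₂ · cos Δλ )
  = atan2(0.43051, 0.10838) = 75.869° → normalised to [0°, 360°): 75.869°.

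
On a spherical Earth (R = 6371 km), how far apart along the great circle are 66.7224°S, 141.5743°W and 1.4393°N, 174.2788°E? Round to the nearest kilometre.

Δλ = 174.2788 − -141.5743 = 315.8531°; wrapped into (−180°, 180°]: -44.1469°.
Δφ = 1.4393 − -66.7224 = 68.1617°.
a = sin²(Δφ/2) + cos φ₁ · cos φ₂ · sin²(Δλ/2) = 0.369797.
c = 2·atan2(√a, √(1−a)) = 1.30735 rad → d = 6371·c ≈ 8329.15 km.

8329 km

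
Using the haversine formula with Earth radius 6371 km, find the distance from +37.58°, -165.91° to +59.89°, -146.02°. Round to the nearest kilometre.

2853 km

Δλ = -146.02 − -165.91 = 19.89°.
Δφ = 59.89 − 37.58 = 22.31°.
a = sin²(Δφ/2) + cos φ₁ · cos φ₂ · sin²(Δλ/2) = 0.049286.
c = 2·atan2(√a, √(1−a)) = 0.44774 rad → d = 6371·c ≈ 2852.56 km.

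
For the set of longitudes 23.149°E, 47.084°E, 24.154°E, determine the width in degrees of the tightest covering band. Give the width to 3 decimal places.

Sort the longitudes: +23.149°, +24.154°, +47.084°.
Eastward gaps between consecutive values (wrapping around): 1.005°, 22.930°, 336.065°.
Largest gap = 336.065° ⇒ minimal covering band is its complement: 360° − 336.065° = 23.935°.
Band runs from +23.149° eastward to +47.084°.

23.935°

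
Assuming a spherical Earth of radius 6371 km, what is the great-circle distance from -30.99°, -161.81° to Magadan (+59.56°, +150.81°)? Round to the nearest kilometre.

10966 km

Δλ = 150.81 − -161.81 = 312.62°; wrapped into (−180°, 180°]: -47.38°.
Δφ = 59.56 − -30.99 = 90.55°.
a = sin²(Δφ/2) + cos φ₁ · cos φ₂ · sin²(Δλ/2) = 0.574913.
c = 2·atan2(√a, √(1−a)) = 1.72119 rad → d = 6371·c ≈ 10965.69 km.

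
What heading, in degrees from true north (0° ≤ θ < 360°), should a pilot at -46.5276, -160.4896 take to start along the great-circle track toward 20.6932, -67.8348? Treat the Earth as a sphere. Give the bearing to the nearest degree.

Δλ = -67.8348 − -160.4896 = 92.6548°.
θ = atan2( sin Δλ · cos φ₂ , cos φ₁ · sin φ₂ − sin φ₁ · cos φ₂ · cos Δλ )
  = atan2(0.93448, 0.21167) = 77.237° → normalised to [0°, 360°): 77.237°.

77°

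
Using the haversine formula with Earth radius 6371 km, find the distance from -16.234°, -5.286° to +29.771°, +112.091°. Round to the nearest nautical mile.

7293 nmi

Δλ = 112.091 − -5.286 = 117.377°.
Δφ = 29.771 − -16.234 = 46.005°.
a = sin²(Δφ/2) + cos φ₁ · cos φ₂ · sin²(Δλ/2) = 0.761024.
c = 2·atan2(√a, √(1−a)) = 2.12005 rad → d = 6371·c ≈ 13506.82 km ≈ 7293.10 nmi.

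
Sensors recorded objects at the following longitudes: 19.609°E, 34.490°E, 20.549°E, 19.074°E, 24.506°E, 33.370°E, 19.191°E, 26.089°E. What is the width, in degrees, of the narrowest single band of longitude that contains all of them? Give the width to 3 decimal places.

Sort the longitudes: +19.074°, +19.191°, +19.609°, +20.549°, +24.506°, +26.089°, +33.370°, +34.490°.
Eastward gaps between consecutive values (wrapping around): 0.117°, 0.418°, 0.940°, 3.957°, 1.583°, 7.281°, 1.120°, 344.584°.
Largest gap = 344.584° ⇒ minimal covering band is its complement: 360° − 344.584° = 15.416°.
Band runs from +19.074° eastward to +34.490°.

15.416°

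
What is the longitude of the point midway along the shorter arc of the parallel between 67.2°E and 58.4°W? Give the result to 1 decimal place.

Signed shortest Δλ from +67.2° to -58.4° is -125.6°.
Midpoint longitude = +67.2° + (-125.6°)/2 = +67.2° − 62.8° = +4.4°.

4.4°E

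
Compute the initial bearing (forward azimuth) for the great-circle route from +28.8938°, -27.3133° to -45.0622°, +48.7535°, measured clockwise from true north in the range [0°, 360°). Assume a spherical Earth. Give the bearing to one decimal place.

135.7°

Δλ = 48.7535 − -27.3133 = 76.0668°.
θ = atan2( sin Δλ · cos φ₂ , cos φ₁ · sin φ₂ − sin φ₁ · cos φ₂ · cos Δλ )
  = atan2(0.68556, -0.70194) = 135.676° → normalised to [0°, 360°): 135.676°.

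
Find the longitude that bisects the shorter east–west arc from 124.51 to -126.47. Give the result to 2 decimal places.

Signed shortest Δλ from +124.51° to -126.47° is +109.02°.
Midpoint longitude = +124.51° + (+109.02°)/2 = +124.51° + 54.51° = +179.02°.
(The naïve average (+124.51 + -126.47)/2 = -0.98° is on the wrong side of the globe.)

+179.02°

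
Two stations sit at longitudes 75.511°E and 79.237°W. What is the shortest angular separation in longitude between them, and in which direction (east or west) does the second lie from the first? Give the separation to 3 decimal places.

154.748° west

Raw difference: -79.237 − 75.511 = -154.748°.
Normalise into (−180°, 180°]: -154.748° stays -154.748°.
Negative ⇒ the second point lies to the west; separation 154.748°.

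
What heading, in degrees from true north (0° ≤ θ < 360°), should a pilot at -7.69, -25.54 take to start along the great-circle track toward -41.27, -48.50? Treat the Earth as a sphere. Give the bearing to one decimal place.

207.6°

Δλ = -48.50 − -25.54 = -22.96°.
θ = atan2( sin Δλ · cos φ₂ , cos φ₁ · sin φ₂ − sin φ₁ · cos φ₂ · cos Δλ )
  = atan2(-0.29319, -0.56107) = -152.410° → normalised to [0°, 360°): 207.590°.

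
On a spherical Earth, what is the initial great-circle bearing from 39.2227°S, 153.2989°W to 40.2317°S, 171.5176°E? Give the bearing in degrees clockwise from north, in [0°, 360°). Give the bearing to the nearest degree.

256°

Δλ = 171.5176 − -153.2989 = 324.8165°; wrapped into (−180°, 180°]: -35.1835°.
θ = atan2( sin Δλ · cos φ₂ , cos φ₁ · sin φ₂ − sin φ₁ · cos φ₂ · cos Δλ )
  = atan2(-0.43989, -0.10580) = -103.524° → normalised to [0°, 360°): 256.476°.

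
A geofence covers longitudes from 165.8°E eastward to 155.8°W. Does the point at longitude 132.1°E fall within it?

No

Band width going east from +165.8° to -155.8°: ((-155.8 − 165.8) mod 360) = 38.4°.
Offset of +132.1° east of the west edge: ((132.1 − 165.8) mod 360) = 326.3°.
326.3° > 38.4° ⇒ outside.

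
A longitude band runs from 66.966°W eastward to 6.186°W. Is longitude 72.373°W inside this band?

No

Band width going east from -66.966° to -6.186°: ((-6.186 − -66.966) mod 360) = 60.780°.
Offset of -72.373° east of the west edge: ((-72.373 − -66.966) mod 360) = 354.593°.
354.593° > 60.780° ⇒ outside.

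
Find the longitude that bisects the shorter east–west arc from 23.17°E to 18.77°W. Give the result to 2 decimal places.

Signed shortest Δλ from +23.17° to -18.77° is -41.94°.
Midpoint longitude = +23.17° + (-41.94°)/2 = +23.17° − 20.97° = +2.20°.

2.20°E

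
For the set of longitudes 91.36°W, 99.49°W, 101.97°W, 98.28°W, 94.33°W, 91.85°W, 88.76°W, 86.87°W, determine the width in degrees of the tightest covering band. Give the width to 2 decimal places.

15.10°

Sort the longitudes: -101.97°, -99.49°, -98.28°, -94.33°, -91.85°, -91.36°, -88.76°, -86.87°.
Eastward gaps between consecutive values (wrapping around): 2.48°, 1.21°, 3.95°, 2.48°, 0.49°, 2.60°, 1.89°, 344.90°.
Largest gap = 344.90° ⇒ minimal covering band is its complement: 360° − 344.90° = 15.10°.
Band runs from -101.97° eastward to -86.87°.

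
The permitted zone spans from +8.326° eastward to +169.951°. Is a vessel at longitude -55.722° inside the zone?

Band width going east from +8.326° to +169.951°: ((169.951 − 8.326) mod 360) = 161.625°.
Offset of -55.722° east of the west edge: ((-55.722 − 8.326) mod 360) = 295.952°.
295.952° > 161.625° ⇒ outside.

No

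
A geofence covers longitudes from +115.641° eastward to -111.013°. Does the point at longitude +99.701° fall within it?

No

Band width going east from +115.641° to -111.013°: ((-111.013 − 115.641) mod 360) = 133.346°.
Offset of +99.701° east of the west edge: ((99.701 − 115.641) mod 360) = 344.060°.
344.060° > 133.346° ⇒ outside.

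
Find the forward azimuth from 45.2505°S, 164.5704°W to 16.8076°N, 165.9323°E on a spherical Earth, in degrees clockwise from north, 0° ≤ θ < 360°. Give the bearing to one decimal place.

329.3°

Δλ = 165.9323 − -164.5704 = 330.5027°; wrapped into (−180°, 180°]: -29.4973°.
θ = atan2( sin Δλ · cos φ₂ , cos φ₁ · sin φ₂ − sin φ₁ · cos φ₂ · cos Δλ )
  = atan2(-0.47135, 0.79530) = -30.654° → normalised to [0°, 360°): 329.346°.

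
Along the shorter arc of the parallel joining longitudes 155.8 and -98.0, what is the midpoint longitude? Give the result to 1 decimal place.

Signed shortest Δλ from +155.8° to -98.0° is +106.2°.
Midpoint longitude = +155.8° + (+106.2°)/2 = +155.8° + 53.1° = +208.9°.
Normalise into (−180°, 180°]: -151.1°.
(The naïve average (+155.8 + -98.0)/2 = 28.9° is on the wrong side of the globe.)

-151.1°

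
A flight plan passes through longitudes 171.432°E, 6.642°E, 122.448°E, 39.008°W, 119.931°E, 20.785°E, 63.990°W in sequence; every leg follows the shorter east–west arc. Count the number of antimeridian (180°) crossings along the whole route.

Leg 1: +171.432° → +6.642°, shortest Δλ = -164.79° (west) — does not cross 180°.
Leg 2: +6.642° → +122.448°, shortest Δλ = 115.806° (east) — does not cross 180°.
Leg 3: +122.448° → -39.008°, shortest Δλ = -161.456° (west) — does not cross 180°.
Leg 4: -39.008° → +119.931°, shortest Δλ = 158.939° (east) — does not cross 180°.
Leg 5: +119.931° → +20.785°, shortest Δλ = -99.146° (west) — does not cross 180°.
Leg 6: +20.785° → -63.990°, shortest Δλ = -84.775° (west) — does not cross 180°.
Total crossings: 0.

0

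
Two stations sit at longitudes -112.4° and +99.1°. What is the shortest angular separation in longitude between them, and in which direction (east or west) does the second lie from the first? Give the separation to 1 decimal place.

Raw difference: 99.1 − -112.4 = 211.5°.
Normalise into (−180°, 180°]: 211.5° − 360° = -148.5°.
Negative ⇒ the second point lies to the west; separation 148.5°.

148.5° west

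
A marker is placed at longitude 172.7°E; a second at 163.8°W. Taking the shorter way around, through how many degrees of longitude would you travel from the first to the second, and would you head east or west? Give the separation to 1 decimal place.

23.5° east

Raw difference: -163.8 − 172.7 = -336.5°.
Normalise into (−180°, 180°]: -336.5° + 360° = 23.5°.
Positive ⇒ the second point lies to the east; separation 23.5°.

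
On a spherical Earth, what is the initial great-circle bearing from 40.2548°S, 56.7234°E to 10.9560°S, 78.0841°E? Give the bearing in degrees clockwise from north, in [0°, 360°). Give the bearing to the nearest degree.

Δλ = 78.0841 − 56.7234 = 21.3607°.
θ = atan2( sin Δλ · cos φ₂ , cos φ₁ · sin φ₂ − sin φ₁ · cos φ₂ · cos Δλ )
  = atan2(0.35760, 0.44578) = 38.736° → normalised to [0°, 360°): 38.736°.

39°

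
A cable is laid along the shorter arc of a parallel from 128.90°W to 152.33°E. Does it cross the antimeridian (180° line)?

Yes

Naïve |152.33 − -128.90| = 281.23° > 180°, so the shorter arc goes the other way round — across 180°.
Signed shortest Δλ = ((152.33 − -128.90 + 180) mod 360) − 180 = -78.77°.
Going west by 78.77° from -128.90° passes through 180° before reaching +152.33°.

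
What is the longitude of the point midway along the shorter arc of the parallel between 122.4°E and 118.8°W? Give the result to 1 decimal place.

Signed shortest Δλ from +122.4° to -118.8° is +118.8°.
Midpoint longitude = +122.4° + (+118.8°)/2 = +122.4° + 59.4° = +181.8°.
Normalise into (−180°, 180°]: -178.2°.
(The naïve average (+122.4 + -118.8)/2 = 1.8° is on the wrong side of the globe.)

178.2°W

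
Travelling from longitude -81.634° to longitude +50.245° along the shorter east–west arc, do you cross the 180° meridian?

Signed shortest Δλ = ((50.245 − -81.634 + 180) mod 360) − 180 = 131.879°.
Going east by 131.879° from -81.634° reaches +50.245° without touching 180°.

No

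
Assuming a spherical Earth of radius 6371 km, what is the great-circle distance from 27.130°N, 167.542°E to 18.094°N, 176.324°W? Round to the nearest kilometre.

Δλ = -176.324 − 167.542 = -343.866°; wrapped into (−180°, 180°]: 16.134°.
Δφ = 18.094 − 27.130 = -9.036°.
a = sin²(Δφ/2) + cos φ₁ · cos φ₂ · sin²(Δλ/2) = 0.022864.
c = 2·atan2(√a, √(1−a)) = 0.30358 rad → d = 6371·c ≈ 1934.14 km.

1934 km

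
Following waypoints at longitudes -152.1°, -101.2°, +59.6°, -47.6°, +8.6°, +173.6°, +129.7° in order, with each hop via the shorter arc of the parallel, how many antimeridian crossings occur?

0

Leg 1: -152.1° → -101.2°, shortest Δλ = 50.9° (east) — does not cross 180°.
Leg 2: -101.2° → +59.6°, shortest Δλ = 160.8° (east) — does not cross 180°.
Leg 3: +59.6° → -47.6°, shortest Δλ = -107.2° (west) — does not cross 180°.
Leg 4: -47.6° → +8.6°, shortest Δλ = 56.2° (east) — does not cross 180°.
Leg 5: +8.6° → +173.6°, shortest Δλ = 165.0° (east) — does not cross 180°.
Leg 6: +173.6° → +129.7°, shortest Δλ = -43.9° (west) — does not cross 180°.
Total crossings: 0.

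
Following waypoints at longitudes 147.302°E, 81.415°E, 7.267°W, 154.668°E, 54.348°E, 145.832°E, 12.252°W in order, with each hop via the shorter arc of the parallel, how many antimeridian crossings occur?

Leg 1: +147.302° → +81.415°, shortest Δλ = -65.887° (west) — does not cross 180°.
Leg 2: +81.415° → -7.267°, shortest Δλ = -88.682° (west) — does not cross 180°.
Leg 3: -7.267° → +154.668°, shortest Δλ = 161.935° (east) — does not cross 180°.
Leg 4: +154.668° → +54.348°, shortest Δλ = -100.32° (west) — does not cross 180°.
Leg 5: +54.348° → +145.832°, shortest Δλ = 91.484° (east) — does not cross 180°.
Leg 6: +145.832° → -12.252°, shortest Δλ = -158.084° (west) — does not cross 180°.
Total crossings: 0.

0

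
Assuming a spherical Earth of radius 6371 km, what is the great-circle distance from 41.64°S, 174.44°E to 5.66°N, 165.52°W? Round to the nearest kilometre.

Δλ = -165.52 − 174.44 = -339.96°; wrapped into (−180°, 180°]: 20.04°.
Δφ = 5.66 − -41.64 = 47.30°.
a = sin²(Δφ/2) + cos φ₁ · cos φ₂ · sin²(Δλ/2) = 0.183434.
c = 2·atan2(√a, √(1−a)) = 0.88520 rad → d = 6371·c ≈ 5639.63 km.

5640 km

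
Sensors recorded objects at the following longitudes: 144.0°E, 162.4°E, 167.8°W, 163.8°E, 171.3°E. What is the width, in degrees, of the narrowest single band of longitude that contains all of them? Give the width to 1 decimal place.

Sort the longitudes: -167.8°, +144.0°, +162.4°, +163.8°, +171.3°.
Eastward gaps between consecutive values (wrapping around): 311.8°, 18.4°, 1.4°, 7.5°, 20.9°.
Largest gap = 311.8° ⇒ minimal covering band is its complement: 360° − 311.8° = 48.2°.
Band runs from +144.0° eastward to -167.8°, crossing the antimeridian.

48.2°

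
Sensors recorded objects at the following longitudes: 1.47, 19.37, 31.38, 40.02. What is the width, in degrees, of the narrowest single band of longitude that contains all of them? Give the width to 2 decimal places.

Sort the longitudes: +1.47°, +19.37°, +31.38°, +40.02°.
Eastward gaps between consecutive values (wrapping around): 17.90°, 12.01°, 8.64°, 321.45°.
Largest gap = 321.45° ⇒ minimal covering band is its complement: 360° − 321.45° = 38.55°.
Band runs from +1.47° eastward to +40.02°.

38.55°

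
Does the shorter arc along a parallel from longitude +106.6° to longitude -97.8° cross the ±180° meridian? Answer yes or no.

Yes

Naïve |-97.8 − 106.6| = 204.4° > 180°, so the shorter arc goes the other way round — across 180°.
Signed shortest Δλ = ((-97.8 − 106.6 + 180) mod 360) − 180 = 155.6°.
Going east by 155.6° from +106.6° passes through 180° before reaching -97.8°.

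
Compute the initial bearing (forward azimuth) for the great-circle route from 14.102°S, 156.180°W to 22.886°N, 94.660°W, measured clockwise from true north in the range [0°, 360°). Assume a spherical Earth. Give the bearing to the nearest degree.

Δλ = -94.660 − -156.180 = 61.520°.
θ = atan2( sin Δλ · cos φ₂ , cos φ₁ · sin φ₂ − sin φ₁ · cos φ₂ · cos Δλ )
  = atan2(0.80979, 0.48422) = 59.123° → normalised to [0°, 360°): 59.123°.

59°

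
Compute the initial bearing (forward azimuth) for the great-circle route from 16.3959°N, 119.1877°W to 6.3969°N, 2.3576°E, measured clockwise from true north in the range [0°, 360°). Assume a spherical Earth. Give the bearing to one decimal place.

73.3°

Δλ = 2.3576 − -119.1877 = 121.5453°.
θ = atan2( sin Δλ · cos φ₂ , cos φ₁ · sin φ₂ − sin φ₁ · cos φ₂ · cos Δλ )
  = atan2(0.84692, 0.25364) = 73.328° → normalised to [0°, 360°): 73.328°.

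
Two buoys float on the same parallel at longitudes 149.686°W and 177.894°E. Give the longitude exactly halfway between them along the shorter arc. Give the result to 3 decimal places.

Signed shortest Δλ from -149.686° to +177.894° is -32.420°.
Midpoint longitude = -149.686° + (-32.420°)/2 = -149.686° − 16.210° = -165.896°.
(The naïve average (-149.686 + +177.894)/2 = 14.104° is on the wrong side of the globe.)

165.896°W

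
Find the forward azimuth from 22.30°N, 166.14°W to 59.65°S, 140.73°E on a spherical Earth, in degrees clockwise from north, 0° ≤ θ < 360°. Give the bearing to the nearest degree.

204°

Δλ = 140.73 − -166.14 = 306.87°; wrapped into (−180°, 180°]: -53.13°.
θ = atan2( sin Δλ · cos φ₂ , cos φ₁ · sin φ₂ − sin φ₁ · cos φ₂ · cos Δλ )
  = atan2(-0.40422, -0.91345) = -156.130° → normalised to [0°, 360°): 203.870°.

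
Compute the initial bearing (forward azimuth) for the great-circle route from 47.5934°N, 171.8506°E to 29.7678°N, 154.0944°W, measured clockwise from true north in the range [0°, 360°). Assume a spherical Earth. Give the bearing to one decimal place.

Δλ = -154.0944 − 171.8506 = -325.9450°; wrapped into (−180°, 180°]: 34.0550°.
θ = atan2( sin Δλ · cos φ₂ , cos φ₁ · sin φ₂ − sin φ₁ · cos φ₂ · cos Δλ )
  = atan2(0.48609, -0.19620) = 111.980° → normalised to [0°, 360°): 111.980°.

112.0°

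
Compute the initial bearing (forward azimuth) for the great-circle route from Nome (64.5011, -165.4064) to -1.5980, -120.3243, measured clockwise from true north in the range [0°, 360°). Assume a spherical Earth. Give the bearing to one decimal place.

132.5°

Δλ = -120.3243 − -165.4064 = 45.0821°.
θ = atan2( sin Δλ · cos φ₂ , cos φ₁ · sin φ₂ − sin φ₁ · cos φ₂ · cos Δλ )
  = atan2(0.70784, -0.64907) = 132.520° → normalised to [0°, 360°): 132.520°.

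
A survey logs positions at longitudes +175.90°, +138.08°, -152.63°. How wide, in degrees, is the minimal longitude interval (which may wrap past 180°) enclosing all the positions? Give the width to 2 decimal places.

Sort the longitudes: -152.63°, +138.08°, +175.90°.
Eastward gaps between consecutive values (wrapping around): 290.71°, 37.82°, 31.47°.
Largest gap = 290.71° ⇒ minimal covering band is its complement: 360° − 290.71° = 69.29°.
Band runs from +138.08° eastward to -152.63°, crossing the antimeridian.

69.29°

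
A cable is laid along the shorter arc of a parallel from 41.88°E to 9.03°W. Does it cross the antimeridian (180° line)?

Signed shortest Δλ = ((-9.03 − 41.88 + 180) mod 360) − 180 = -50.91°.
Going west by 50.91° from +41.88° reaches -9.03° without touching 180°.

No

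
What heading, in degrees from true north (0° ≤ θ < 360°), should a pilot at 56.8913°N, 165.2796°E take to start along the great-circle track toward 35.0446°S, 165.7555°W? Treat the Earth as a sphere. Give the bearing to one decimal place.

Δλ = -165.7555 − 165.2796 = -331.0351°; wrapped into (−180°, 180°]: 28.9649°.
θ = atan2( sin Δλ · cos φ₂ , cos φ₁ · sin φ₂ − sin φ₁ · cos φ₂ · cos Δλ )
  = atan2(0.39648, -0.91365) = 156.542° → normalised to [0°, 360°): 156.542°.

156.5°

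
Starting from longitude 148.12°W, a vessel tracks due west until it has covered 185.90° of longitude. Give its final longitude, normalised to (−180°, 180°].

25.98°E

Start at -148.12°; shift −185.90° → -334.02°.
-334.02° lies outside (−180°, 180°]; add 360° → +25.98°.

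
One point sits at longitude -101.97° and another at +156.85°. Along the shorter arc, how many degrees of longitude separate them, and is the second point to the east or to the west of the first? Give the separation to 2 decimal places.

Raw difference: 156.85 − -101.97 = 258.82°.
Normalise into (−180°, 180°]: 258.82° − 360° = -101.18°.
Negative ⇒ the second point lies to the west; separation 101.18°.

101.18° west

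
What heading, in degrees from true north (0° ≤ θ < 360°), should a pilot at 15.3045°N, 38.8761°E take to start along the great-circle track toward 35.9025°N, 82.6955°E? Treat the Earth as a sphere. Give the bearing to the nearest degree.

54°

Δλ = 82.6955 − 38.8761 = 43.8194°.
θ = atan2( sin Δλ · cos φ₂ , cos φ₁ · sin φ₂ − sin φ₁ · cos φ₂ · cos Δλ )
  = atan2(0.56085, 0.41135) = 53.742° → normalised to [0°, 360°): 53.742°.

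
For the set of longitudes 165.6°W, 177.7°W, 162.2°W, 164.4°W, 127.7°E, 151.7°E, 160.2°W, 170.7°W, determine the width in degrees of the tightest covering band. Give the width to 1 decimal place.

Sort the longitudes: -177.7°, -170.7°, -165.6°, -164.4°, -162.2°, -160.2°, +127.7°, +151.7°.
Eastward gaps between consecutive values (wrapping around): 7.0°, 5.1°, 1.2°, 2.2°, 2.0°, 287.9°, 24.0°, 30.6°.
Largest gap = 287.9° ⇒ minimal covering band is its complement: 360° − 287.9° = 72.1°.
Band runs from +127.7° eastward to -160.2°, crossing the antimeridian.

72.1°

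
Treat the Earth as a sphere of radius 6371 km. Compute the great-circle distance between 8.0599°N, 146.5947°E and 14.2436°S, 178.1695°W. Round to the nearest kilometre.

4611 km

Δλ = -178.1695 − 146.5947 = -324.7642°; wrapped into (−180°, 180°]: 35.2358°.
Δφ = -14.2436 − 8.0599 = -22.3035°.
a = sin²(Δφ/2) + cos φ₁ · cos φ₂ · sin²(Δλ/2) = 0.125321.
c = 2·atan2(√a, √(1−a)) = 0.72370 rad → d = 6371·c ≈ 4610.72 km.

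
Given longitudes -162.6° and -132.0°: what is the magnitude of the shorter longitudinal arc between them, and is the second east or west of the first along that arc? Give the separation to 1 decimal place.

Raw difference: -132.0 − -162.6 = 30.6°.
Normalise into (−180°, 180°]: 30.6° stays 30.6°.
Positive ⇒ the second point lies to the east; separation 30.6°.

30.6° east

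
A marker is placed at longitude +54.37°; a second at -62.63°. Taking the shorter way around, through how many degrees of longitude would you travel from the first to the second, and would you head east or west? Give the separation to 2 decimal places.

117.00° west

Raw difference: -62.63 − 54.37 = -117.0°.
Normalise into (−180°, 180°]: -117.0° stays -117.0°.
Negative ⇒ the second point lies to the west; separation 117.00°.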